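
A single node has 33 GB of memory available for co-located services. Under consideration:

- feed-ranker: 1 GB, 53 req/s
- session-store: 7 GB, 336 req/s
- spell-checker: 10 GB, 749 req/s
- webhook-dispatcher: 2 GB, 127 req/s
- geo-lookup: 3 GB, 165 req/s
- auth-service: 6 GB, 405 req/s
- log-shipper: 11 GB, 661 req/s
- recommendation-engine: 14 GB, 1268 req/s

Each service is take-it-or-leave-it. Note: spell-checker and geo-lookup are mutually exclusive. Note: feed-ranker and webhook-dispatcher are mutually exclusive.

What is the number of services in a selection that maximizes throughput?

4

Optimal total is 2549.
For example spell-checker + webhook-dispatcher + auth-service + recommendation-engine achieves it, using 32 GB.
Any selection reaching 2549 contains exactly 4 services.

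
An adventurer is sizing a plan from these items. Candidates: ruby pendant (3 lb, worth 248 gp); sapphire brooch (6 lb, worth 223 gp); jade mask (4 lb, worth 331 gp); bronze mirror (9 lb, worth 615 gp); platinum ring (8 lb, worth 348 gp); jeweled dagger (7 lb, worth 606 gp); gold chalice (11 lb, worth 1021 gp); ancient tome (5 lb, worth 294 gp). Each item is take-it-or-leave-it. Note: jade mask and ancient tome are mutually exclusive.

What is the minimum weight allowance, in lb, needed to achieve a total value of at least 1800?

21

Minimise lb subject to total value ≥ 1800.
ruby pendant + jeweled dagger + gold chalice: 1875 value at 21 lb.
Any bundle with less than 21 lb falls short of 1800.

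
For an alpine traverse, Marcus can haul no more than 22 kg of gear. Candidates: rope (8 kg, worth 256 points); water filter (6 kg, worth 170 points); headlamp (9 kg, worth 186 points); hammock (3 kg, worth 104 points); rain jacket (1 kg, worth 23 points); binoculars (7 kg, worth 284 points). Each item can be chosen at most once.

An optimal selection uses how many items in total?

4

Best achievable utility is 733.
One optimal bundle: rope + water filter + rain jacket + binoculars (22 kg).
Every optimal selection uses 4 items.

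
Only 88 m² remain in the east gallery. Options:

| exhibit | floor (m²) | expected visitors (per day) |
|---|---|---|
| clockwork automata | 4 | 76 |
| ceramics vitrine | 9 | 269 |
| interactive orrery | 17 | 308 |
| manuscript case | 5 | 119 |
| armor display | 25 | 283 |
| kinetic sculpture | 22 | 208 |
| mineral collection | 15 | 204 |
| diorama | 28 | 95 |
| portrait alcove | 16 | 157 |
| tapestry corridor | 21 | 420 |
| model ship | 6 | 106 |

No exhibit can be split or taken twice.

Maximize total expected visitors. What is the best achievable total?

1581

Greedy by ratio would take clockwork automata + ceramics vitrine + interactive orrery + manuscript case + mineral collection + tapestry corridor + model ship: 77 m² used, total 1502.
The 15 m² tied up in mineral collection is better spent on armor display — total rises to 1581 (87 m²).
No other feasible combination exceeds 1581.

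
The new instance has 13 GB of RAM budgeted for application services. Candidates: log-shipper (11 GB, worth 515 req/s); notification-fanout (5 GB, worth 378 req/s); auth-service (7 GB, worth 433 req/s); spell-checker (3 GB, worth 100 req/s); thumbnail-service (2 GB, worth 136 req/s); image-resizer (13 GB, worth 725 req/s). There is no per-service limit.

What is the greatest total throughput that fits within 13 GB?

A density-first pass picks 2×notification-fanout + thumbnail-service — 892 at 12 GB.
Replace notification-fanout with 3×thumbnail-service: the trade gains 30 net, giving 922 at 13 GB.

922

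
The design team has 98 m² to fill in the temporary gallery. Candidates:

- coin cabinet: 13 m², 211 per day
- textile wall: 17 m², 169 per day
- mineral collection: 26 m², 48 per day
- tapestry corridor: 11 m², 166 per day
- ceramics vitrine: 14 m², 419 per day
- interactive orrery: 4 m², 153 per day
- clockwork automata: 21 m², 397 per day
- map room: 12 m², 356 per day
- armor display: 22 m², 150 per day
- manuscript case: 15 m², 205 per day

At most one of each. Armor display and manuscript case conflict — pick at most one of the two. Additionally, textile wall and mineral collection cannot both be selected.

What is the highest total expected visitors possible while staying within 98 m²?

1910

Filling by ratio: coin cabinet + tapestry corridor + ceramics vitrine + interactive orrery + clockwork automata + map room + manuscript case for 1907, with 8 m² left unused.
The 11 m² tied up in tapestry corridor is better spent on textile wall — total rises to 1910 (96 m²).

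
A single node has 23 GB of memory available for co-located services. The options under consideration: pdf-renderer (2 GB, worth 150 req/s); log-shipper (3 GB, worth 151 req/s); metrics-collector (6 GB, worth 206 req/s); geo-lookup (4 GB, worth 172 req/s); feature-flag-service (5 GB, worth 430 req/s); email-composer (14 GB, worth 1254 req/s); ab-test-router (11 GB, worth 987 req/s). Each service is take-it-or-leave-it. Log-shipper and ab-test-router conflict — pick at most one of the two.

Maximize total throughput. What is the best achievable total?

1856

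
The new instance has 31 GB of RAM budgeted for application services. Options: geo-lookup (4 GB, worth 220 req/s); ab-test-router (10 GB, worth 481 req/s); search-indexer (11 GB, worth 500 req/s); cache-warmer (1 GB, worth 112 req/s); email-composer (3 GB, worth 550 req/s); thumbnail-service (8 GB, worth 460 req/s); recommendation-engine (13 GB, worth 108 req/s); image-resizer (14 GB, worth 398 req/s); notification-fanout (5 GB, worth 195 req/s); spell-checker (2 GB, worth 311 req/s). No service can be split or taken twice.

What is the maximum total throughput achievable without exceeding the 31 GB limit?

Ranking by ratio (throughput/GB): email-composer 183.33, spell-checker 155.50, cache-warmer 112.00.
The ratio heuristic lands on geo-lookup + ab-test-router + cache-warmer + email-composer + thumbnail-service + spell-checker (2134) but leaves 3 GB idle.
The 8 GB tied up in thumbnail-service is better spent on search-indexer — total rises to 2174 (31 GB).
No other feasible combination exceeds 2174.

2174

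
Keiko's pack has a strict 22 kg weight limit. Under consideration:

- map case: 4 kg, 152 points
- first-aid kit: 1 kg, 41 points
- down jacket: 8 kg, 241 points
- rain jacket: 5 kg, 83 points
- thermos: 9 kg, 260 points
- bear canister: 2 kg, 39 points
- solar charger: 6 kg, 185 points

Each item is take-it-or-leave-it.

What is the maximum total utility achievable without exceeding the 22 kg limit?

By utility per kg: first-aid kit 41.00, map case 38.00, solar charger 30.83 lead.
Greedy by ratio would take map case + first-aid kit + down jacket + bear canister + solar charger: 21 kg used, total 658.
Dropping bear canister and solar charger frees 8 kg; slotting in thermos (9 kg) lifts the total to 694 at 22 kg.
No other feasible combination exceeds 694.

694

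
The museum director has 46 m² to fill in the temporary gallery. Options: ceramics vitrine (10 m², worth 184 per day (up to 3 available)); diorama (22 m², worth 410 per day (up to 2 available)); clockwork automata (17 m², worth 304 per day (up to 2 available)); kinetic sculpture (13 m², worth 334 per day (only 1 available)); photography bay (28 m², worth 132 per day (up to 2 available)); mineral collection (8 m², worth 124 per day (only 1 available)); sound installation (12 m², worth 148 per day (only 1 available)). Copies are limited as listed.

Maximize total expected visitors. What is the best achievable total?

By expected visitors per m²: kinetic sculpture 25.69, diorama 18.64, ceramics vitrine 18.40 lead.
Best packing: ceramics vitrine + diorama + kinetic sculpture — 45 m², 928 total.
No other feasible combination exceeds 928.

928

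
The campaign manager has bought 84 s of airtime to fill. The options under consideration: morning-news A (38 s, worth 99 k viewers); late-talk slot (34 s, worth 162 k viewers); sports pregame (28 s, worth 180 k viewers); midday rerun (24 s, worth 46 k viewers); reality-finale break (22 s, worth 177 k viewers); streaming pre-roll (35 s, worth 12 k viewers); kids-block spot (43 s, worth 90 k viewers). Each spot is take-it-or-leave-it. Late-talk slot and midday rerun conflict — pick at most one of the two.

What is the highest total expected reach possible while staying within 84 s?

Late-talk slot + sports pregame + reality-finale break uses 84 of the 84 s and totals 519.
Next best is sports pregame + midday rerun + reality-finale break at 403 (74 s) — short by 116.

519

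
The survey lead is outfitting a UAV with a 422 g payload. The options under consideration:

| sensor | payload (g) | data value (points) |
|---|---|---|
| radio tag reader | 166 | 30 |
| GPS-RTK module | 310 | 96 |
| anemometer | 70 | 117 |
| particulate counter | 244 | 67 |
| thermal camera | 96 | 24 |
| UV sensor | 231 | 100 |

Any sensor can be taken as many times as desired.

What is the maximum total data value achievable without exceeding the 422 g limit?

Best packing: 6×anemometer — 420 g, 702 total.
No other feasible combination exceeds 702.

702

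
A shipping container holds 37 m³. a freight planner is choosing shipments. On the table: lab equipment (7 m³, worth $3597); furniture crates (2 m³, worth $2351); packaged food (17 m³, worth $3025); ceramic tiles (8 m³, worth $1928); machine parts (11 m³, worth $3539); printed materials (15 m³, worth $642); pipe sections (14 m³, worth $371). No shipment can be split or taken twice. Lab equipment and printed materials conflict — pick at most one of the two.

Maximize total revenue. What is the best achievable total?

The ratio heuristic lands on lab equipment + furniture crates + ceramic tiles + machine parts (11415) but leaves 9 m³ idle.
Replace ceramic tiles with packaged food: the trade gains 1097 net, giving 12512 at 37 m³.
Runner-up lab equipment + furniture crates + ceramic tiles + machine parts tops out at 11415.

12512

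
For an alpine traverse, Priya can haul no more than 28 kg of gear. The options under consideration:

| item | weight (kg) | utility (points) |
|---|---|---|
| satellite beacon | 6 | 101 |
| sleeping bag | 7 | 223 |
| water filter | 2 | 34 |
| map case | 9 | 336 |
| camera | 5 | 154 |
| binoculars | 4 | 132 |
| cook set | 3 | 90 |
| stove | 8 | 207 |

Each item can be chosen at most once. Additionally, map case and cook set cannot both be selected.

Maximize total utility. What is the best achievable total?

898

Sleeping bag + map case + binoculars + stove uses 28 of the 28 kg and totals 898.
Every other selection either busts 28 kg or breaks a pairing rule or fails to beat 898.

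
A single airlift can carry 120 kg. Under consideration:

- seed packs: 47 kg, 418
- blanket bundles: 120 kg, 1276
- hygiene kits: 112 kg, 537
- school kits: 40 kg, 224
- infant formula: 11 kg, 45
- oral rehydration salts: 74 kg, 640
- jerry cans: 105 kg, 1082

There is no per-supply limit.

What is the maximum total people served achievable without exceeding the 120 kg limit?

1276

The ratio ordering already packs tightly: blanket bundles, 120 kg, 1276.
That's the maximum — no swap from here does better than 1276.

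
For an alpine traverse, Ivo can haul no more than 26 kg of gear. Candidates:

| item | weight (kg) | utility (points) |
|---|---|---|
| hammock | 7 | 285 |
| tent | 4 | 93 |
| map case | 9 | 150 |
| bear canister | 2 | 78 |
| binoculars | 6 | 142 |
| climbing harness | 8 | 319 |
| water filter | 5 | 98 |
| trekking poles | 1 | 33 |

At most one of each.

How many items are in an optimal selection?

5

The maximum utility within 26 kg is 873.
hammock + tent + bear canister + climbing harness + water filter hits 873 at 26 kg.
Any selection reaching 873 contains exactly 5 items.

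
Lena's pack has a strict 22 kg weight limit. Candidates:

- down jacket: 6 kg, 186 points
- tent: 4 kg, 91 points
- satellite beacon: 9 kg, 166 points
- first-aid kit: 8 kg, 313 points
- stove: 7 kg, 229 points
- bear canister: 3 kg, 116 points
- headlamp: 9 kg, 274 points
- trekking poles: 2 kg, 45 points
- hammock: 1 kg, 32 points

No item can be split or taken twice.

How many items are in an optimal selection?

4

The maximum utility within 22 kg is 760.
One optimal bundle: down jacket + first-aid kit + stove + hammock (22 kg).
Every optimal selection uses 4 items.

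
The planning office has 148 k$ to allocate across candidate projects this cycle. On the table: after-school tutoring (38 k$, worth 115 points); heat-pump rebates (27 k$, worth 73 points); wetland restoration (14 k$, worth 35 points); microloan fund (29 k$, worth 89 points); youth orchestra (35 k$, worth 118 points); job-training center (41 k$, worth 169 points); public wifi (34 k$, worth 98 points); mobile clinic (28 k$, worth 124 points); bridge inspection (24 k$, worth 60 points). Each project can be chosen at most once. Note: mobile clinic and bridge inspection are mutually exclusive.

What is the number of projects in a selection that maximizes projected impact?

The maximum projected impact within 148 k$ is 535.
For example wetland restoration + microloan fund + youth orchestra + job-training center + mobile clinic achieves it, using 147 k$.
Every optimal selection uses 5 projects.

5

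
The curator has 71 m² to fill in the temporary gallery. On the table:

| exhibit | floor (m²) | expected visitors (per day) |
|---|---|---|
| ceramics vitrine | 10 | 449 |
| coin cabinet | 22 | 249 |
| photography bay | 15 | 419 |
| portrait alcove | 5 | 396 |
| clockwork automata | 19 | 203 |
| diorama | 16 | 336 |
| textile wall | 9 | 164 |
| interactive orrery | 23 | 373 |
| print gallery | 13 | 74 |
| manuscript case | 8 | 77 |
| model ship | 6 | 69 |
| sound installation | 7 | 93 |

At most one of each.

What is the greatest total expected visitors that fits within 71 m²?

Density check — portrait alcove 79.20, ceramics vitrine 44.90, photography bay 27.93, diorama 21.00 are the best per m².
The ratio heuristic lands on ceramics vitrine + photography bay + portrait alcove + diorama + textile wall + model ship + sound installation (1926) but leaves 3 m² idle.
Replace textile wall and model ship and sound installation with interactive orrery: the trade gains 47 net, giving 1973 at 69 m².

1973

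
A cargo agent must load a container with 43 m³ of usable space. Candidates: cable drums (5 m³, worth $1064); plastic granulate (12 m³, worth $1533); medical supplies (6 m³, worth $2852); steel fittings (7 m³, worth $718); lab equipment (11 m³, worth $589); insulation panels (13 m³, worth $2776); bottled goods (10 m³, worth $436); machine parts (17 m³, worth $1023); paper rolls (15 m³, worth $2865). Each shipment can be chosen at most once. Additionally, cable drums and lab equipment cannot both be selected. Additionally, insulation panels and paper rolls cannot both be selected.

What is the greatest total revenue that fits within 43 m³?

Density check — medical supplies 475.33, insulation panels 213.54, cable drums 212.80, paper rolls 191.00 are the best per m³.
Cable drums + plastic granulate + medical supplies + steel fittings + insulation panels uses 43 of the 43 m³ and totals 8943.
That's the maximum — no feasible swap from here does better than 8943.

8943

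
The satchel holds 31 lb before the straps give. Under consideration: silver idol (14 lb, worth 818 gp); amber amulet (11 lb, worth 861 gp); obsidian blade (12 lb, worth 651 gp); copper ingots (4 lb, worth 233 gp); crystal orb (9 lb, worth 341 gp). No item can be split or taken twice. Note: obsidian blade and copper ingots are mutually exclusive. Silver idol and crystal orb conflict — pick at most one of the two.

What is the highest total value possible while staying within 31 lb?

1912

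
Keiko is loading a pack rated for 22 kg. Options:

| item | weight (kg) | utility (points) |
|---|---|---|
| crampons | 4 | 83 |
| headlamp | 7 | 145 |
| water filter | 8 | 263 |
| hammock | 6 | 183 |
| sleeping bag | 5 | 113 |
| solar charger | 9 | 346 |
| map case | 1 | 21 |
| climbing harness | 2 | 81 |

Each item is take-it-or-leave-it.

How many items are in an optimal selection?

4

Best achievable utility is 723.
One optimal bundle: hammock + sleeping bag + solar charger + climbing harness (22 kg).
All optima have 4 items.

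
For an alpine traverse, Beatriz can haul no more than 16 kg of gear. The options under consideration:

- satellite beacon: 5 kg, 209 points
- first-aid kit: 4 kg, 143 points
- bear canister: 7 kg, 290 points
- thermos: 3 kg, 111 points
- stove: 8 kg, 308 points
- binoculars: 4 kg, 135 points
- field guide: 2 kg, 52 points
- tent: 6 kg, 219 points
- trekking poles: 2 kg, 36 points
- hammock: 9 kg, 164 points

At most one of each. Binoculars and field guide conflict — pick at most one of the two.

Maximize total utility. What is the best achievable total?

Greedy by ratio would take satellite beacon + bear canister + thermos: 15 kg used, total 610.
The 3 kg tied up in thermos is better spent on first-aid kit — total rises to 642 (16 kg).

642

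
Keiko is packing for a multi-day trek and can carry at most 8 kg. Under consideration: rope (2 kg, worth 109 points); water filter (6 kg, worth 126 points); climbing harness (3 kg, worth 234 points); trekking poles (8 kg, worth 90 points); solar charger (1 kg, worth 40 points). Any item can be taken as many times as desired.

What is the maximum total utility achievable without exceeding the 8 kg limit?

Rope + 2×climbing harness uses 8 of the 8 kg and totals 577.
Nothing else within 8 kg beats 577.

577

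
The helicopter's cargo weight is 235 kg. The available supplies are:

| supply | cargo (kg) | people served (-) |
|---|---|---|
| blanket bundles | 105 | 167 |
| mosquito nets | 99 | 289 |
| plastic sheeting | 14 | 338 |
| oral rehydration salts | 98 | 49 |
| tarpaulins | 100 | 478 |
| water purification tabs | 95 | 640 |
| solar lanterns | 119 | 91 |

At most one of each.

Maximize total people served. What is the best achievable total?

Taking plastic sheeting + tarpaulins + water purification tabs: 209 kg used, 1456 in people served.
Next best is mosquito nets + plastic sheeting + water purification tabs at 1267 (208 kg) — short by 189.

1456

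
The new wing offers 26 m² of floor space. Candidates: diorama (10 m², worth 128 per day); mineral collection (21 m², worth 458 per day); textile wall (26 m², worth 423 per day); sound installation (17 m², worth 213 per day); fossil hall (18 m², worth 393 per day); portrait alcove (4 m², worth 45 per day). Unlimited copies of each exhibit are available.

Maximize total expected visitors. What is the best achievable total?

503

Taking the top-ratio exhibits first gives fossil hall + 2×portrait alcove for 483 (26 m²).
Dropping fossil hall and portrait alcove frees 22 m²; slotting in mineral collection (21 m²) lifts the total to 503 at 25 m².
No other feasible combination exceeds 503.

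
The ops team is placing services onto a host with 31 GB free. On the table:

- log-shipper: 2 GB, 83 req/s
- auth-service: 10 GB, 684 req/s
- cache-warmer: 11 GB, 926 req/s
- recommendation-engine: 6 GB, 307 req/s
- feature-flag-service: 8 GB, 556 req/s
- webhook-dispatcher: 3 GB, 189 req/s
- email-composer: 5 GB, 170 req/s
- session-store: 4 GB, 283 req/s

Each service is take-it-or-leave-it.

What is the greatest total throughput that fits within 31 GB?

2249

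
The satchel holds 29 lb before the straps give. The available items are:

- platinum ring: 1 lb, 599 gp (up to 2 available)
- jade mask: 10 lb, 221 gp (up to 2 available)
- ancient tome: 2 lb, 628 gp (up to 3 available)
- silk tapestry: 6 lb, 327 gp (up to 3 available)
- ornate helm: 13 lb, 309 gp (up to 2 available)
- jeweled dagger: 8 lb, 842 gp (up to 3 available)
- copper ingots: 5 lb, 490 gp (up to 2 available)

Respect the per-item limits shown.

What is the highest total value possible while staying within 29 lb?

5256

Best packing: 2×platinum ring + 3×ancient tome + 2×jeweled dagger + copper ingots — 29 lb, 5256 total.
That's the maximum — no swap from here does better than 5256.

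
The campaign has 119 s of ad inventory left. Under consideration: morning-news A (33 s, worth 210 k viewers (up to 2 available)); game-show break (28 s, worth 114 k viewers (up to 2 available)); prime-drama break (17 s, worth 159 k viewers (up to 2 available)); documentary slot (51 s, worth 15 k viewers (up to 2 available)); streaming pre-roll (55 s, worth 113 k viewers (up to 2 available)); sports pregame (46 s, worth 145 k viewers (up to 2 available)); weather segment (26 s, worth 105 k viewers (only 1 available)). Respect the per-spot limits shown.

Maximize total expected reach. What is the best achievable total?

738

Best packing: 2×morning-news A + 2×prime-drama break — 100 s, 738 total.
No other feasible combination exceeds 738.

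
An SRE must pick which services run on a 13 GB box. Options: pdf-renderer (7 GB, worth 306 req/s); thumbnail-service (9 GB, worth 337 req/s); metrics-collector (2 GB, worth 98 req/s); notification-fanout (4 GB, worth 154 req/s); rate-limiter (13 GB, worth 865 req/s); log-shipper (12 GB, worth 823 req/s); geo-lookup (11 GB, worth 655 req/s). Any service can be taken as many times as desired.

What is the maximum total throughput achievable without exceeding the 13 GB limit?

865

Greedy by ratio would take log-shipper: 12 GB used, total 823.
Replace log-shipper with rate-limiter: the trade gains 42 net, giving 865 at 13 GB.
That's the maximum — no swap from here does better than 865.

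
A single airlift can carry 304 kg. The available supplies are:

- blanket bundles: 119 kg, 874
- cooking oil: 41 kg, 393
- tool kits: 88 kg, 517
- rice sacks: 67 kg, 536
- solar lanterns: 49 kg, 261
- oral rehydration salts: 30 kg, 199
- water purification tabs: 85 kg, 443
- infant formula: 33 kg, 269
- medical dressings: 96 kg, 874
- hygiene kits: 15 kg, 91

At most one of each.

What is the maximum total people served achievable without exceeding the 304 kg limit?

Filling by ratio: cooking oil + rice sacks + oral rehydration salts + infant formula + medical dressings + hygiene kits for 2362, with 22 kg left unused.
Replace rice sacks and oral rehydration salts with blanket bundles: the trade gains 139 net, giving 2501 at 304 kg.

2501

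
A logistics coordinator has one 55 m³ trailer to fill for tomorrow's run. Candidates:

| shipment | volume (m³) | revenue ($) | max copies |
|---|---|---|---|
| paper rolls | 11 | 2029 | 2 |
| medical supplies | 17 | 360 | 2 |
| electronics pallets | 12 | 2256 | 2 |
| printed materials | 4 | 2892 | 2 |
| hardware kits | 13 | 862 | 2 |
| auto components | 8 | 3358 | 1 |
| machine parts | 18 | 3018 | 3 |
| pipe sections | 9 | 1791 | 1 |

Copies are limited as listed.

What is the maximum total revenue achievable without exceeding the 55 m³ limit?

16207

By revenue per m³: printed materials 723.00, auto components 419.75, pipe sections 199.00 lead.
Filling by ratio: 2×electronics pallets + 2×printed materials + auto components + pipe sections for 15445, with 6 m³ left unused.
Dropping electronics pallets frees 12 m³; slotting in machine parts (18 m³) lifts the total to 16207 at 55 m³.
No other feasible combination exceeds 16207.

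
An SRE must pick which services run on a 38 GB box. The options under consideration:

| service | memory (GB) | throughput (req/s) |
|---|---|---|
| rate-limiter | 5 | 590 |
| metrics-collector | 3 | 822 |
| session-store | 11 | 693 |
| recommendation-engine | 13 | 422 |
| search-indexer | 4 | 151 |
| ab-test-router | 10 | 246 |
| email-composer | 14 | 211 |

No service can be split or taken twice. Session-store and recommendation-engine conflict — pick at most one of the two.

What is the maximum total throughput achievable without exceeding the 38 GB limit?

2502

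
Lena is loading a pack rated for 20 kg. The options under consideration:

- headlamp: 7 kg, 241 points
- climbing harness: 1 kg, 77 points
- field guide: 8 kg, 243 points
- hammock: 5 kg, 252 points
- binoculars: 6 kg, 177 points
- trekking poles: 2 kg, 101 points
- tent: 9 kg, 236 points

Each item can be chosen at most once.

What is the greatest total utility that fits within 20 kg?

771

The ratio heuristic lands on headlamp + climbing harness + hammock + trekking poles (671) but leaves 5 kg idle.
The 1 kg tied up in climbing harness is better spent on binoculars — total rises to 771 (20 kg).
An exhaustive check of the 128 subsets confirms 771.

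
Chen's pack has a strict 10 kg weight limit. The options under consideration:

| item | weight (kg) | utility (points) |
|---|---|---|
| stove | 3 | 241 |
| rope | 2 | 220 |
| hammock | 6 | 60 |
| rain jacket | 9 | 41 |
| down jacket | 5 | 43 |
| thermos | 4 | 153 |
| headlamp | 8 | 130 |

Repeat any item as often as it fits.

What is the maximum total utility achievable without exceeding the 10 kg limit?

1100

By utility per kg: rope 110.00, stove 80.33, thermos 38.25, headlamp 16.25 lead.
5×rope uses 10 of the 10 kg and totals 1100.
No other feasible combination exceeds 1100.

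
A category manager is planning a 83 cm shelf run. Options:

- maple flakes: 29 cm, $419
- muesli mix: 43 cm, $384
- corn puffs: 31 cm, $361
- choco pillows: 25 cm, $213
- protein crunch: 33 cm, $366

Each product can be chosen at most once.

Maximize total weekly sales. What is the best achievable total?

803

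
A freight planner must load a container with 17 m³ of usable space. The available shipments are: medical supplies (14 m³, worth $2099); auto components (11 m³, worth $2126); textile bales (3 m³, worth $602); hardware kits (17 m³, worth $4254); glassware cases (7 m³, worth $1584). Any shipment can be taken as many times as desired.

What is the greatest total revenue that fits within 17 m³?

4254

Density check — hardware kits 250.24, glassware cases 226.29, textile bales 200.67 are the best per m³.
The ratio ordering already packs tightly: hardware kits, 17 m³, 4254.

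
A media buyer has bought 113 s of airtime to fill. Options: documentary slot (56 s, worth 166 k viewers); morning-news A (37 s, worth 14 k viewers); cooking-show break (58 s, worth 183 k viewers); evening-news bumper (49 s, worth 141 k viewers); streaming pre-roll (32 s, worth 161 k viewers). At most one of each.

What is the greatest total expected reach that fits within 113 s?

Cooking-show break + streaming pre-roll uses 90 of the 113 s and totals 344.
Runner-up documentary slot + streaming pre-roll tops out at 327.

344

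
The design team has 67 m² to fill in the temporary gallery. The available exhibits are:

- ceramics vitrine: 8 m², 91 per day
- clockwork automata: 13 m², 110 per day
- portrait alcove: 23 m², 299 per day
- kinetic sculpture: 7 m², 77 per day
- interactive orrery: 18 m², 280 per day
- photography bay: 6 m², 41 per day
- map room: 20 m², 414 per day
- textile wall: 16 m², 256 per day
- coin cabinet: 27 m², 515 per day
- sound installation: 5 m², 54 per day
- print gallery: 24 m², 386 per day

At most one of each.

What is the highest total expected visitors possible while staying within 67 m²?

1209

Filling by ratio: map room + textile wall + coin cabinet for 1185, with 4 m² left unused.
Replace textile wall with interactive orrery: the trade gains 24 net, giving 1209 at 65 m².
Runner-up map room + textile wall + coin cabinet tops out at 1185.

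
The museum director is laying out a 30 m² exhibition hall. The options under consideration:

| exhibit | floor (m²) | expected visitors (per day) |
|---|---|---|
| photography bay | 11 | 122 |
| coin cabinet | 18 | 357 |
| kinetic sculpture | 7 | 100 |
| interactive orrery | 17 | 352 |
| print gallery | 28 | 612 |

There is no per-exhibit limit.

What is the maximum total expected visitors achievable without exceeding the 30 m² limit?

By expected visitors per m²: print gallery 21.86, interactive orrery 20.71, coin cabinet 19.83 lead.
Print gallery uses 28 of the 30 m² and totals 612.
Every other selection either busts 30 m² or fails to beat 612.

612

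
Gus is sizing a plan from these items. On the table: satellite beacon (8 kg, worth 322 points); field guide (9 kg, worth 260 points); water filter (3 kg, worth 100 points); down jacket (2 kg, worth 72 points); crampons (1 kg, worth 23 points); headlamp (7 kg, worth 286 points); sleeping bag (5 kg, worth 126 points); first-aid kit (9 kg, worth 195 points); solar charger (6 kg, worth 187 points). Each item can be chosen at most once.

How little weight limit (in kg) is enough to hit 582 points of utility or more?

15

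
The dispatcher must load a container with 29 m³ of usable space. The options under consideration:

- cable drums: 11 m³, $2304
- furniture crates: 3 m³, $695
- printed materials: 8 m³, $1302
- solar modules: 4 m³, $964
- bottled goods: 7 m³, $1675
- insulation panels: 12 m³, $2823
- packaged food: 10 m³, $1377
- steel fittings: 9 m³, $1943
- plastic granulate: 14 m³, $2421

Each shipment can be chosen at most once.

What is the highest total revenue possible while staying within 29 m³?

6441

Greedy by ratio would take furniture crates + solar modules + bottled goods + insulation panels: 26 m³ used, total 6157.
Replace furniture crates and solar modules with steel fittings: the trade gains 284 net, giving 6441 at 28 m³.
Next best is furniture crates + solar modules + insulation panels + steel fittings at 6425 (28 m³) — short by 16.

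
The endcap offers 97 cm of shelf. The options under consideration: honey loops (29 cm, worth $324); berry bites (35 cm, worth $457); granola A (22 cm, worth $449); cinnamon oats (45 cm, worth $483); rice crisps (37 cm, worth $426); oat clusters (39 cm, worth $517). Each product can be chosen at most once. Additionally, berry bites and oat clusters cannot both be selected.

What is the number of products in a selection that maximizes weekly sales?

Optimal total is 1332.
berry bites + granola A + rice crisps hits 1332 at 94 cm.
Any selection reaching 1332 contains exactly 3 products.

3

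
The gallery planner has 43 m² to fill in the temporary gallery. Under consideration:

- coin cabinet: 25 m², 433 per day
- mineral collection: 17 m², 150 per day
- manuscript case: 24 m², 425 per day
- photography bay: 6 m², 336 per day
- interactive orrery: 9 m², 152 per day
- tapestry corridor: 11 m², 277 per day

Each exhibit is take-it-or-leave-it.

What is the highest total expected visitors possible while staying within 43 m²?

Filling by ratio: manuscript case + photography bay + tapestry corridor for 1038, with 2 m² left unused.
The 24 m² tied up in manuscript case is better spent on coin cabinet — total rises to 1046 (42 m²).
The spare 1 m² is too small for any remaining exhibit, and no exchange beats 1046.

1046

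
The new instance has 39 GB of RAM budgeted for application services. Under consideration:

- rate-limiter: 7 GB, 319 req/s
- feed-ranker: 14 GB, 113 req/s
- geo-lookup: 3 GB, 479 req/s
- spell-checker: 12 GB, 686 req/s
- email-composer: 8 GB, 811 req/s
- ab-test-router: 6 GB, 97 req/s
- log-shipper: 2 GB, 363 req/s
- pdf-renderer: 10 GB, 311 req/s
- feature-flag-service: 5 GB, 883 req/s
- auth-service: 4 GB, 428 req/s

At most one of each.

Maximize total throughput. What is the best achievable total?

3650

Best packing: geo-lookup + spell-checker + email-composer + log-shipper + feature-flag-service + auth-service — 34 GB, 3650 total.
Next best is rate-limiter + geo-lookup + spell-checker + email-composer + feature-flag-service + auth-service at 3606 (39 GB) — short by 44.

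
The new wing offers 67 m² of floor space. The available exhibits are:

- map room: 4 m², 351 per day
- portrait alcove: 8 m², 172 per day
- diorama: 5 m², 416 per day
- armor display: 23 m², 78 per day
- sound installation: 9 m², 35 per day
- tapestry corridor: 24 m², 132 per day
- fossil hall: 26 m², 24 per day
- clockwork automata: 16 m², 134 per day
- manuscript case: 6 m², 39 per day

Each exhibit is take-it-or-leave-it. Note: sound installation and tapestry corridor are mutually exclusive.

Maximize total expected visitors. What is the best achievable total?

Density check — map room 87.75, diorama 83.20, portrait alcove 21.50 are the best per m².
Taking map room + portrait alcove + diorama + tapestry corridor + clockwork automata + manuscript case: 63 m² used, 1244 in expected visitors.

1244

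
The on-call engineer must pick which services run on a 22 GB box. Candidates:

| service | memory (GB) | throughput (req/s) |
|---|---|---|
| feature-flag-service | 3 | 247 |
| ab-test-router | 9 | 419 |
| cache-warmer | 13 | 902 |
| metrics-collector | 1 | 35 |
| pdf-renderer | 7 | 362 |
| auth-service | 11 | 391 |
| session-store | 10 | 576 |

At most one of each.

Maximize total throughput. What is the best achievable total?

1321

Ranking by ratio (throughput/GB): feature-flag-service 82.33, cache-warmer 69.38, session-store 57.60.
The ratio heuristic lands on feature-flag-service + cache-warmer + metrics-collector (1184) but leaves 5 GB idle.
Dropping feature-flag-service and metrics-collector frees 4 GB; slotting in ab-test-router (9 GB) lifts the total to 1321 at 22 GB.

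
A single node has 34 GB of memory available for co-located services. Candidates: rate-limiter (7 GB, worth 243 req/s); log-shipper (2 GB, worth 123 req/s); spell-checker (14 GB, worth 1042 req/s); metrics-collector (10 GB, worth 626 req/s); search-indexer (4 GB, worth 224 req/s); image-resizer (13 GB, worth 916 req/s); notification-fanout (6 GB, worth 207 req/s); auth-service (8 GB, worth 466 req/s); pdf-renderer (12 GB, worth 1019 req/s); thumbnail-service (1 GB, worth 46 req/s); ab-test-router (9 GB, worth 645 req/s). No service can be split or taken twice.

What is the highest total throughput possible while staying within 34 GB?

2580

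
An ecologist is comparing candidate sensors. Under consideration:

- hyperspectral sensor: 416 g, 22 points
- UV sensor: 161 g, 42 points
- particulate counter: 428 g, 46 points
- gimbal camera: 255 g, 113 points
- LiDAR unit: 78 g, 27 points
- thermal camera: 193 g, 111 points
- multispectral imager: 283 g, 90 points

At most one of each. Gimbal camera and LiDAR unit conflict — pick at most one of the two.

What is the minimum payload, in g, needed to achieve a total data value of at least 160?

Minimise g subject to total data value ≥ 160.
UV sensor + LiDAR unit + thermal camera: 180 data value at 432 g.
No combination under 432 g hits 160.

432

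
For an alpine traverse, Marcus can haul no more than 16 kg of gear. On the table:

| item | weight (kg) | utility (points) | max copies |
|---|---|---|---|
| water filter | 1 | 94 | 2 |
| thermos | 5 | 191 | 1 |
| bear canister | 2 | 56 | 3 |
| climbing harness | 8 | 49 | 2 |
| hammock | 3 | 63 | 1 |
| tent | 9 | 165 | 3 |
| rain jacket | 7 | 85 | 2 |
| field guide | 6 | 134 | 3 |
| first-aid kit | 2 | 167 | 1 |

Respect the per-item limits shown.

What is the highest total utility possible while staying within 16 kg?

Ranking by ratio (utility/kg): water filter 94.00, first-aid kit 83.50, thermos 38.20.
Taking the top-ratio items first gives 2×water filter + thermos + 3×bear canister + first-aid kit for 714 (15 kg).
The 2 kg tied up in bear canister is better spent on hammock — total rises to 721 (16 kg).
That's the maximum — no swap from here does better than 721.

721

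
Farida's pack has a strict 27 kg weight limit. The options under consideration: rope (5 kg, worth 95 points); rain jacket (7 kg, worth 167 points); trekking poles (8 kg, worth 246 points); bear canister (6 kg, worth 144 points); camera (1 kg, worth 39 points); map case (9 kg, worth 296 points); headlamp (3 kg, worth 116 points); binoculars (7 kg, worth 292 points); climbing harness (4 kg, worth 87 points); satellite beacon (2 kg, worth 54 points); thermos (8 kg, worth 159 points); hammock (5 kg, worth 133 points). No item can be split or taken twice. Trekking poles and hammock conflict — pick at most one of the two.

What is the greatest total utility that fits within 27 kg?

A density-first pass picks camera + map case + headlamp + binoculars + satellite beacon + hammock — 930 at 27 kg.
The 8 kg tied up in camera and satellite beacon and hammock is better spent on trekking poles — total rises to 950 (27 kg).

950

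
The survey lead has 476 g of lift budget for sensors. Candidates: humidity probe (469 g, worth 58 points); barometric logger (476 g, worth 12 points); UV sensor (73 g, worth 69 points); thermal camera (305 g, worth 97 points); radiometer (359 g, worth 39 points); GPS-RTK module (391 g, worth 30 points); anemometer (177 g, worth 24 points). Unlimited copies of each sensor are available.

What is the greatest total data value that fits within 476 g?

414

Best packing: 6×UV sensor — 438 g, 414 total.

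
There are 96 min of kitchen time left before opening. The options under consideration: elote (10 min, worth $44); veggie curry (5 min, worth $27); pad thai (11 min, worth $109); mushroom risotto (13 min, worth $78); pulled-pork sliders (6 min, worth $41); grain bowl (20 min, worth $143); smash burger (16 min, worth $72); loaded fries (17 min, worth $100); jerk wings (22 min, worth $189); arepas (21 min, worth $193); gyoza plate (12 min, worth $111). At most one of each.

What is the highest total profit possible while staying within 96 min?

By profit per min: pad thai 9.91, gyoza plate 9.25, arepas 9.19, jerk wings 8.59 lead.
Greedy by ratio would take pad thai + pulled-pork sliders + grain bowl + jerk wings + arepas + gyoza plate: 92 min used, total 786.
Dropping pulled-pork sliders frees 6 min; slotting in elote (10 min) lifts the total to 789 at 96 min.

789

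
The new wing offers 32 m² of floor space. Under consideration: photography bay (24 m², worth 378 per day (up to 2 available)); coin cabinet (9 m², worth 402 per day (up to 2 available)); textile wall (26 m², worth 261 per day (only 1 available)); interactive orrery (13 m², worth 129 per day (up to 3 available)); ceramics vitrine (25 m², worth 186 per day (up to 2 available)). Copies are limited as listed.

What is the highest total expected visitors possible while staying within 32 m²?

933

Taking 2×coin cabinet + interactive orrery: 31 m² used, 933 in expected visitors.
Every other selection either busts 32 m² or exceeds an availability limit or fails to beat 933.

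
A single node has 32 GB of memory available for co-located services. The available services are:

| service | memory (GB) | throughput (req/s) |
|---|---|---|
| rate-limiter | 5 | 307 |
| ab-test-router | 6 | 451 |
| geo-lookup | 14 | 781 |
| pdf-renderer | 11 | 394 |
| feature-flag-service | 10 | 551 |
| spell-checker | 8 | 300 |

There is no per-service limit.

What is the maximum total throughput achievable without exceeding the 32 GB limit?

By throughput per GB: ab-test-router 75.17, rate-limiter 61.40, geo-lookup 55.79 lead.
Taking 5×ab-test-router: 30 GB used, 2255 in throughput.
That's the maximum — no swap from here does better than 2255.

2255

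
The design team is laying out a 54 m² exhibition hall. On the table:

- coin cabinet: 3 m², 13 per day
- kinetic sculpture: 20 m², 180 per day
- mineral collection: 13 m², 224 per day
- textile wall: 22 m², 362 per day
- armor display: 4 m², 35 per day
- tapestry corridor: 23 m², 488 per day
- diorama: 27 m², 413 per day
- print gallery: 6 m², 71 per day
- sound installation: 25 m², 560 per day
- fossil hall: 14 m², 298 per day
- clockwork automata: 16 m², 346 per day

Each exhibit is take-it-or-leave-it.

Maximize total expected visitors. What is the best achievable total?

1132

Ranking by ratio (expected visitors/m²): sound installation 22.40, clockwork automata 21.62, fossil hall 21.29.
Taking the top-ratio exhibits first gives mineral collection + sound installation + clockwork automata for 1130 (54 m²).
Dropping mineral collection and sound installation frees 38 m²; slotting in tapestry corridor + fossil hall (37 m²) lifts the total to 1132 at 53 m².
Next best is mineral collection + sound installation + clockwork automata at 1130 (54 m²) — short by 2.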